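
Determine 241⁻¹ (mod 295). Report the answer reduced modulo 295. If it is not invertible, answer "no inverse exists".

Apply the Euclidean algorithm to 295 and 241:
295 = 1·241 + 54
241 = 4·54 + 25
54 = 2·25 + 4
25 = 6·4 + 1
4 = 4·1 + 0
The gcd is 1. Working backward:
1 = 25 − 6·4
1 = −6·54 + 13·25
1 = 13·241 − 58·54
1 = −58·295 + 71·241
So 241·71 ≡ 1 (mod 295).

71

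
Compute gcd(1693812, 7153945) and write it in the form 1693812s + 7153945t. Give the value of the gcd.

Repeated division:
7153945 = 4*1693812 + 378697
1693812 = 4*378697 + 179024
378697 = 2*179024 + 20649
179024 = 8*20649 + 13832
20649 = 1*13832 + 6817
13832 = 2*6817 + 198
6817 = 34*198 + 85
198 = 2*85 + 28
85 = 3*28 + 1
28 = 28*1 + 0
gcd(1693812, 7153945) = 1.
Express as a combination:
1 = 85 − 3·28
1 = −3·198 + 7·85
1 = 7·6817 − 241·198
1 = −241·13832 + 489·6817
1 = 489·20649 − 730·13832
1 = −730·179024 + 6329·20649
1 = 6329·378697 − 13388·179024
1 = −13388·1693812 + 59881·378697
1 = 59881·7153945 − 252912·1693812
So 1 = (59881)·7153945 + (-252912)·1693812.

1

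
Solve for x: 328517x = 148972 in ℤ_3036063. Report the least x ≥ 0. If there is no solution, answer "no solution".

First find gcd(328517, 3036063):
3036063 = 9*328517 + 79410
328517 = 4*79410 + 10877
79410 = 7*10877 + 3271
10877 = 3*3271 + 1064
3271 = 3*1064 + 79
1064 = 13*79 + 37
79 = 2*37 + 5
37 = 7*5 + 2
5 = 2*2 + 1
2 = 2*1 + 0
gcd = 1, so a unique solution mod 3036063 exists.
Back-substitute for the Bézout coefficients:
1 = 5 − 2·2
1 = −2·37 + 15·5
1 = 15·79 − 32·37
1 = −32·1064 + 431·79
1 = 431·3271 − 1325·1064
1 = −1325·10877 + 4406·3271
1 = 4406·79410 − 32167·10877
1 = −32167·328517 + 133074·79410
1 = 133074·3036063 − 1229833·328517
So 328517·(-1229833) ≡ 1 (mod 3036063), giving 328517⁻¹ ≡ 1806230.
x ≡ 328517⁻¹·148972 ≡ 1806230·148972 ≡ 540059 (mod 3036063).

540059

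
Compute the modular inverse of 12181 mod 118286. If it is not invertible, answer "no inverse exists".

106303

Extended Euclidean algorithm:
118286 = 9×12181 + 8657
12181 = 1×8657 + 3524
8657 = 2×3524 + 1609
3524 = 2×1609 + 306
1609 = 5×306 + 79
306 = 3×79 + 69
79 = 1×69 + 10
69 = 6×10 + 9
10 = 1×9 + 1
9 = 9×1 + 0
gcd = 1, so the inverse exists. Back-substitute:
1 = 10 − 9
1 = −69 + 7·10
1 = 7·79 − 8·69
1 = −8·306 + 31·79
1 = 31·1609 − 163·306
1 = −163·3524 + 357·1609
1 = 357·8657 − 877·3524
1 = −877·12181 + 1234·8657
1 = 1234·118286 − 11983·12181
Thus 12181·(-11983) ≡ 1 (mod 118286); reducing, -11983 mod 118286 = 106303.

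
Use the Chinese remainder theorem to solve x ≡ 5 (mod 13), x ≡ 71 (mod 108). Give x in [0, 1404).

395

Write x = 5 + 13·k. Then 13·k ≡ 71 − 5 ≡ 66 (mod 108).
Need 13⁻¹ mod 108. Extended Euclid on (108, 13):
108 = 8×13 + 4
13 = 3×4 + 1
4 = 4×1 + 0
Back-substitute:
1 = 13 − 3·4
1 = −3·108 + 25·13
13⁻¹ ≡ 25 (mod 108), so k ≡ 25·66 ≡ 30 (mod 108).
x = 5 + 13·30 = 395.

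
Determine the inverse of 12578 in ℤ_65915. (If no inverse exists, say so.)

Run Euclid on (65915, 12578):
65915 = 5×12578 + 3025
12578 = 4×3025 + 478
3025 = 6×478 + 157
478 = 3×157 + 7
157 = 22×7 + 3
7 = 2×3 + 1
3 = 3×1 + 0
The gcd is 1. Working backward:
1 = 7 − 2·3
1 = −2·157 + 45·7
1 = 45·478 − 137·157
1 = −137·3025 + 867·478
1 = 867·12578 − 3605·3025
1 = −3605·65915 + 18892·12578
So 12578·18892 ≡ 1 (mod 65915).

18892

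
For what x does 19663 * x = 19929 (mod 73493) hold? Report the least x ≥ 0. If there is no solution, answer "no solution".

First find gcd(19663, 73493):
73493 = 3*19663 + 14504
19663 = 1*14504 + 5159
14504 = 2*5159 + 4186
5159 = 1*4186 + 973
4186 = 4*973 + 294
973 = 3*294 + 91
294 = 3*91 + 21
91 = 4*21 + 7
21 = 3*7 + 0
gcd = 7 and 7 | 19929, so solutions exist. Divide through by 7: 2809x ≡ 2847 (mod 10499).
Now find 2809⁻¹ mod 10499:
10499 = 3×2809 + 2072
2809 = 1×2072 + 737
2072 = 2×737 + 598
737 = 1×598 + 139
598 = 4×139 + 42
139 = 3×42 + 13
42 = 3×13 + 3
13 = 4×3 + 1
3 = 3×1 + 0
Back-substitute:
1 = 13 − 4·3
1 = −4·42 + 13·13
1 = 13·139 − 43·42
1 = −43·598 + 185·139
1 = 185·737 − 228·598
1 = −228·2072 + 641·737
1 = 641·2809 − 869·2072
1 = −869·10499 + 3248·2809
So 2809⁻¹ ≡ 3248 (mod 10499).
Then x ≡ 3248·2847 ≡ 7936 (mod 10499); the smallest non-negative solution is x = 7936.

7936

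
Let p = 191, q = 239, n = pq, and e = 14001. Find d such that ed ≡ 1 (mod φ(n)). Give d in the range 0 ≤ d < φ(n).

φ(n) = (p−1)(q−1) = 190·238 = 45220.
Need d with 14001·d ≡ 1 (mod 45220). Apply the extended Euclidean algorithm:
45220 = 3×14001 + 3217
14001 = 4×3217 + 1133
3217 = 2×1133 + 951
1133 = 1×951 + 182
951 = 5×182 + 41
182 = 4×41 + 18
41 = 2×18 + 5
18 = 3×5 + 3
5 = 1×3 + 2
3 = 1×2 + 1
2 = 2×1 + 0
Back-substitute:
1 = 3 − 2
1 = −5 + 2·3
1 = 2·18 − 7·5
1 = −7·41 + 16·18
1 = 16·182 − 71·41
1 = −71·951 + 371·182
1 = 371·1133 − 442·951
1 = −442·3217 + 1255·1133
1 = 1255·14001 − 5462·3217
1 = −5462·45220 + 17641·14001
So 14001·17641 ≡ 1 (mod 45220), hence d = 17641.

17641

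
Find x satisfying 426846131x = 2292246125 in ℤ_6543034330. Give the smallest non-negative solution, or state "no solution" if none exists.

1619711005

First find gcd(426846131, 6543034330):
6543034330 = 15·426846131 + 140342365
426846131 = 3·140342365 + 5819036
140342365 = 24·5819036 + 685501
5819036 = 8·685501 + 335028
685501 = 2·335028 + 15445
335028 = 21·15445 + 10683
15445 = 1·10683 + 4762
10683 = 2·4762 + 1159
4762 = 4·1159 + 126
1159 = 9·126 + 25
126 = 5·25 + 1
25 = 25·1 + 0
gcd = 1, so a unique solution mod 6543034330 exists.
Back-substitute for the Bézout coefficients:
1 = 126 − 5·25
1 = −5·1159 + 46·126
1 = 46·4762 − 189·1159
1 = −189·10683 + 424·4762
1 = 424·15445 − 613·10683
1 = −613·335028 + 13297·15445
1 = 13297·685501 − 27207·335028
1 = −27207·5819036 + 230953·685501
1 = 230953·140342365 − 5570079·5819036
1 = −5570079·426846131 + 16941190·140342365
1 = 16941190·6543034330 − 259687929·426846131
So 426846131·(-259687929) ≡ 1 (mod 6543034330), giving 426846131⁻¹ ≡ 6283346401.
x ≡ 426846131⁻¹·2292246125 ≡ 6283346401·2292246125 ≡ 1619711005 (mod 6543034330).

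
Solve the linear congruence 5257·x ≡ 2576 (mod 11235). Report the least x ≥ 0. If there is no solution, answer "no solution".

398

First find gcd(5257, 11235):
11235 = 2·5257 + 721
5257 = 7·721 + 210
721 = 3·210 + 91
210 = 2·91 + 28
91 = 3·28 + 7
28 = 4·7 + 0
gcd = 7 and 7 | 2576, so solutions exist. Divide through by 7: 751x ≡ 368 (mod 1605).
Now find 751⁻¹ mod 1605:
1605 = 2*751 + 103
751 = 7*103 + 30
103 = 3*30 + 13
30 = 2*13 + 4
13 = 3*4 + 1
4 = 4*1 + 0
Back-substitute:
1 = 13 − 3·4
1 = −3·30 + 7·13
1 = 7·103 − 24·30
1 = −24·751 + 175·103
1 = 175·1605 − 374·751
So 751·(-374) ≡ 1 (mod 1605), i.e. 751⁻¹ ≡ 1231.
Then x ≡ 1231·368 ≡ 398 (mod 1605); the smallest non-negative solution is x = 398.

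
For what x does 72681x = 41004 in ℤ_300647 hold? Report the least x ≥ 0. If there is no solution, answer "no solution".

173288

First find gcd(72681, 300647):
300647 = 4×72681 + 9923
72681 = 7×9923 + 3220
9923 = 3×3220 + 263
3220 = 12×263 + 64
263 = 4×64 + 7
64 = 9×7 + 1
7 = 7×1 + 0
gcd = 1, so a unique solution mod 300647 exists.
Back-substitute for the Bézout coefficients:
1 = 64 − 9·7
1 = −9·263 + 37·64
1 = 37·3220 − 453·263
1 = −453·9923 + 1396·3220
1 = 1396·72681 − 10225·9923
1 = −10225·300647 + 42296·72681
So 72681·(42296) ≡ 1 (mod 300647), giving 72681⁻¹ ≡ 42296.
x ≡ 72681⁻¹·41004 ≡ 42296·41004 ≡ 173288 (mod 300647).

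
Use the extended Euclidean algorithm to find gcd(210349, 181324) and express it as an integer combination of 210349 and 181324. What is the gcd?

1

Euclidean algorithm:
210349 = 1·181324 + 29025
181324 = 6·29025 + 7174
29025 = 4·7174 + 329
7174 = 21·329 + 265
329 = 1·265 + 64
265 = 4·64 + 9
64 = 7·9 + 1
9 = 9·1 + 0
gcd(210349, 181324) = 1.
Back-substituting:
1 = 64 − 7·9
1 = −7·265 + 29·64
1 = 29·329 − 36·265
1 = −36·7174 + 785·329
1 = 785·29025 − 3176·7174
1 = −3176·181324 + 19841·29025
1 = 19841·210349 − 23017·181324
So 1 = (19841)·210349 + (-23017)·181324.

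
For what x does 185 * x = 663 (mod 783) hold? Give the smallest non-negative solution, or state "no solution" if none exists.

84

First find gcd(185, 783):
783 = 4·185 + 43
185 = 4·43 + 13
43 = 3·13 + 4
13 = 3·4 + 1
4 = 4·1 + 0
gcd = 1, so a unique solution mod 783 exists.
Back-substitute for the Bézout coefficients:
1 = 13 − 3·4
1 = −3·43 + 10·13
1 = 10·185 − 43·43
1 = −43·783 + 182·185
So 185·(182) ≡ 1 (mod 783), giving 185⁻¹ ≡ 182.
x ≡ 185⁻¹·663 ≡ 182·663 ≡ 84 (mod 783).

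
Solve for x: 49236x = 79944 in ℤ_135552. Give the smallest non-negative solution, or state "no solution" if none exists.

First find gcd(49236, 135552):
135552 = 2×49236 + 37080
49236 = 1×37080 + 12156
37080 = 3×12156 + 612
12156 = 19×612 + 528
612 = 1×528 + 84
528 = 6×84 + 24
84 = 3×24 + 12
24 = 2×12 + 0
gcd = 12 and 12 | 79944, so solutions exist. Divide through by 12: 4103x ≡ 6662 (mod 11296).
Now find 4103⁻¹ mod 11296:
11296 = 2·4103 + 3090
4103 = 1·3090 + 1013
3090 = 3·1013 + 51
1013 = 19·51 + 44
51 = 1·44 + 7
44 = 6·7 + 2
7 = 3·2 + 1
2 = 2·1 + 0
Back-substitute:
1 = 7 − 3·2
1 = −3·44 + 19·7
1 = 19·51 − 22·44
1 = −22·1013 + 437·51
1 = 437·3090 − 1333·1013
1 = −1333·4103 + 1770·3090
1 = 1770·11296 − 4873·4103
So 4103·(-4873) ≡ 1 (mod 11296), i.e. 4103⁻¹ ≡ 6423.
Then x ≡ 6423·6662 ≡ 778 (mod 11296); the smallest non-negative solution is x = 778.

778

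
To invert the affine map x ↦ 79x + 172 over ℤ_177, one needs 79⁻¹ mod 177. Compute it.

gcd(177, 79) by repeated division:
177 = 2×79 + 19
79 = 4×19 + 3
19 = 6×3 + 1
3 = 3×1 + 0
The gcd is 1. Working backward:
1 = 19 − 6·3
1 = −6·79 + 25·19
1 = 25·177 − 56·79
Hence 79⁻¹ ≡ -56 ≡ 121 (mod 177).

121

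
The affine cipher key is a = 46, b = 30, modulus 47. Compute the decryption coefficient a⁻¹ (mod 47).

46

Apply the Euclidean algorithm to 47 and 46:
47 = 1*46 + 1
46 = 46*1 + 0
gcd = 1, so the inverse exists. Back-substitute:
1 = 47 − 46
Hence 46⁻¹ ≡ -1 ≡ 46 (mod 47).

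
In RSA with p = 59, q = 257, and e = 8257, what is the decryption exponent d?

9153

φ(n) = (p−1)(q−1) = 58·256 = 14848.
Need d with 8257·d ≡ 1 (mod 14848). Apply the extended Euclidean algorithm:
14848 = 1×8257 + 6591
8257 = 1×6591 + 1666
6591 = 3×1666 + 1593
1666 = 1×1593 + 73
1593 = 21×73 + 60
73 = 1×60 + 13
60 = 4×13 + 8
13 = 1×8 + 5
8 = 1×5 + 3
5 = 1×3 + 2
3 = 1×2 + 1
2 = 2×1 + 0
Back-substitute:
1 = 3 − 2
1 = −5 + 2·3
1 = 2·8 − 3·5
1 = −3·13 + 5·8
1 = 5·60 − 23·13
1 = −23·73 + 28·60
1 = 28·1593 − 611·73
1 = −611·1666 + 639·1593
1 = 639·6591 − 2528·1666
1 = −2528·8257 + 3167·6591
1 = 3167·14848 − 5695·8257
So 8257·(-5695) ≡ 1 (mod 14848), hence d ≡ -5695 ≡ 9153 (mod 14848).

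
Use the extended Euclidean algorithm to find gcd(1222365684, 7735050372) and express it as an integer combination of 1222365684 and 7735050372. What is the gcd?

Apply Euclid's algorithm to 7735050372 and 1222365684:
7735050372 = 6×1222365684 + 400856268
1222365684 = 3×400856268 + 19796880
400856268 = 20×19796880 + 4918668
19796880 = 4×4918668 + 122208
4918668 = 40×122208 + 30348
122208 = 4×30348 + 816
30348 = 37×816 + 156
816 = 5×156 + 36
156 = 4×36 + 12
36 = 3×12 + 0
gcd(1222365684, 7735050372) = 12.
Express as a combination:
12 = 156 − 4·36
12 = −4·816 + 21·156
12 = 21·30348 − 781·816
12 = −781·122208 + 3145·30348
12 = 3145·4918668 − 126581·122208
12 = −126581·19796880 + 509469·4918668
12 = 509469·400856268 − 10315961·19796880
12 = −10315961·1222365684 + 31457352·400856268
12 = 31457352·7735050372 − 199060073·1222365684
So 12 = (31457352)·7735050372 + (-199060073)·1222365684.

12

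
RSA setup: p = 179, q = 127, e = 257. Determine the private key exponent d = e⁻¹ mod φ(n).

φ(n) = (p−1)(q−1) = 178·126 = 22428.
Need d with 257·d ≡ 1 (mod 22428). Apply the extended Euclidean algorithm:
22428 = 87×257 + 69
257 = 3×69 + 50
69 = 1×50 + 19
50 = 2×19 + 12
19 = 1×12 + 7
12 = 1×7 + 5
7 = 1×5 + 2
5 = 2×2 + 1
2 = 2×1 + 0
Back-substitute:
1 = 5 − 2·2
1 = −2·7 + 3·5
1 = 3·12 − 5·7
1 = −5·19 + 8·12
1 = 8·50 − 21·19
1 = −21·69 + 29·50
1 = 29·257 − 108·69
1 = −108·22428 + 9425·257
So 257·9425 ≡ 1 (mod 22428), hence d = 9425.

9425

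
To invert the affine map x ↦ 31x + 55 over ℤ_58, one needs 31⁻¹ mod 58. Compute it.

15

Extended Euclidean algorithm:
58 = 1·31 + 27
31 = 1·27 + 4
27 = 6·4 + 3
4 = 1·3 + 1
3 = 3·1 + 0
gcd = 1, so the inverse exists. Back-substitute:
1 = 4 − 3
1 = −27 + 7·4
1 = 7·31 − 8·27
1 = −8·58 + 15·31
So 31·15 ≡ 1 (mod 58).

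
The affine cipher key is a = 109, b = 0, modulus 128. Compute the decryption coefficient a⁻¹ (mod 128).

101

Apply the Euclidean algorithm to 128 and 109:
128 = 1×109 + 19
109 = 5×19 + 14
19 = 1×14 + 5
14 = 2×5 + 4
5 = 1×4 + 1
4 = 4×1 + 0
The gcd is 1. Working backward:
1 = 5 − 4
1 = −14 + 3·5
1 = 3·19 − 4·14
1 = −4·109 + 23·19
1 = 23·128 − 27·109
Hence 109⁻¹ ≡ -27 ≡ 101 (mod 128).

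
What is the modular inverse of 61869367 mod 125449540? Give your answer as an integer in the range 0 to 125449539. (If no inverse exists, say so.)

Apply the Euclidean algorithm to 125449540 and 61869367:
125449540 = 2×61869367 + 1710806
61869367 = 36×1710806 + 280351
1710806 = 6×280351 + 28700
280351 = 9×28700 + 22051
28700 = 1×22051 + 6649
22051 = 3×6649 + 2104
6649 = 3×2104 + 337
2104 = 6×337 + 82
337 = 4×82 + 9
82 = 9×9 + 1
9 = 9×1 + 0
gcd = 1, so the inverse exists. Back-substitute:
1 = 82 − 9·9
1 = −9·337 + 37·82
1 = 37·2104 − 231·337
1 = −231·6649 + 730·2104
1 = 730·22051 − 2421·6649
1 = −2421·28700 + 3151·22051
1 = 3151·280351 − 30780·28700
1 = −30780·1710806 + 187831·280351
1 = 187831·61869367 − 6792696·1710806
1 = −6792696·125449540 + 13773223·61869367
So 61869367·13773223 ≡ 1 (mod 125449540).

13773223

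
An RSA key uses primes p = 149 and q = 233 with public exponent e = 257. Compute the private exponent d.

φ(n) = (p−1)(q−1) = 148·232 = 34336.
Need d with 257·d ≡ 1 (mod 34336). Apply the extended Euclidean algorithm:
34336 = 133·257 + 155
257 = 1·155 + 102
155 = 1·102 + 53
102 = 1·53 + 49
53 = 1·49 + 4
49 = 12·4 + 1
4 = 4·1 + 0
Back-substitute:
1 = 49 − 12·4
1 = −12·53 + 13·49
1 = 13·102 − 25·53
1 = −25·155 + 38·102
1 = 38·257 − 63·155
1 = −63·34336 + 8417·257
So 257·8417 ≡ 1 (mod 34336), hence d = 8417.

8417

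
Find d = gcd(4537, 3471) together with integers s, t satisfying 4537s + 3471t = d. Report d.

13

Euclidean algorithm:
4537 = 1×3471 + 1066
3471 = 3×1066 + 273
1066 = 3×273 + 247
273 = 1×247 + 26
247 = 9×26 + 13
26 = 2×13 + 0
gcd(4537, 3471) = 13.
Working backward:
13 = 247 − 9·26
13 = −9·273 + 10·247
13 = 10·1066 − 39·273
13 = −39·3471 + 127·1066
13 = 127·4537 − 166·3471
So 13 = (127)·4537 + (-166)·3471.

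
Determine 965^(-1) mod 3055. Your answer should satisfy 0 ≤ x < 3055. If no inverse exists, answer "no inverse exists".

no inverse exists

Compute gcd(965, 3055):
3055 = 3*965 + 160
965 = 6*160 + 5
160 = 32*5 + 0
gcd(965, 3055) = 5 ≠ 1, so 965 has no multiplicative inverse modulo 3055.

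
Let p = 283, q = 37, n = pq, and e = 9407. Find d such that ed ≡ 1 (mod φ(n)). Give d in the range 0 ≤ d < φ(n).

φ(n) = (p−1)(q−1) = 282·36 = 10152.
Need d with 9407·d ≡ 1 (mod 10152). Apply the extended Euclidean algorithm:
10152 = 1*9407 + 745
9407 = 12*745 + 467
745 = 1*467 + 278
467 = 1*278 + 189
278 = 1*189 + 89
189 = 2*89 + 11
89 = 8*11 + 1
11 = 11*1 + 0
Back-substitute:
1 = 89 − 8·11
1 = −8·189 + 17·89
1 = 17·278 − 25·189
1 = −25·467 + 42·278
1 = 42·745 − 67·467
1 = −67·9407 + 846·745
1 = 846·10152 − 913·9407
So 9407·(-913) ≡ 1 (mod 10152), hence d ≡ -913 ≡ 9239 (mod 10152).

9239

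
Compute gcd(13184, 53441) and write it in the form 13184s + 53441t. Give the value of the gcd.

1

Apply Euclid's algorithm to 53441 and 13184:
53441 = 4·13184 + 705
13184 = 18·705 + 494
705 = 1·494 + 211
494 = 2·211 + 72
211 = 2·72 + 67
72 = 1·67 + 5
67 = 13·5 + 2
5 = 2·2 + 1
2 = 2·1 + 0
gcd(13184, 53441) = 1.
Working backward:
1 = 5 − 2·2
1 = −2·67 + 27·5
1 = 27·72 − 29·67
1 = −29·211 + 85·72
1 = 85·494 − 199·211
1 = −199·705 + 284·494
1 = 284·13184 − 5311·705
1 = −5311·53441 + 21528·13184
So 1 = (-5311)·53441 + (21528)·13184.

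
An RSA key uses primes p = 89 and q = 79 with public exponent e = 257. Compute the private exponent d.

641

φ(n) = (p−1)(q−1) = 88·78 = 6864.
Need d with 257·d ≡ 1 (mod 6864). Apply the extended Euclidean algorithm:
6864 = 26*257 + 182
257 = 1*182 + 75
182 = 2*75 + 32
75 = 2*32 + 11
32 = 2*11 + 10
11 = 1*10 + 1
10 = 10*1 + 0
Back-substitute:
1 = 11 − 10
1 = −32 + 3·11
1 = 3·75 − 7·32
1 = −7·182 + 17·75
1 = 17·257 − 24·182
1 = −24·6864 + 641·257
So 257·641 ≡ 1 (mod 6864), hence d = 641.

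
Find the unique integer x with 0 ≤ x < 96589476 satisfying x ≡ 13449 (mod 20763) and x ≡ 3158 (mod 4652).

51817134

Write x = 13449 + 20763·k. Then 20763·k ≡ 3158 − 13449 ≡ 3665 (mod 4652).
Need 20763⁻¹ mod 4652. Extended Euclid on (4652, 2155):
4652 = 2*2155 + 342
2155 = 6*342 + 103
342 = 3*103 + 33
103 = 3*33 + 4
33 = 8*4 + 1
4 = 4*1 + 0
Back-substitute:
1 = 33 − 8·4
1 = −8·103 + 25·33
1 = 25·342 − 83·103
1 = −83·2155 + 523·342
1 = 523·4652 − 1129·2155
20763⁻¹ ≡ 3523 (mod 4652), so k ≡ 3523·3665 ≡ 2495 (mod 4652).
x = 13449 + 20763·2495 = 51817134.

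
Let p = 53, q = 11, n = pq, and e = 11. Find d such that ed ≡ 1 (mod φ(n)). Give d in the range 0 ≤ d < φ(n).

331

φ(n) = (p−1)(q−1) = 52·10 = 520.
Need d with 11·d ≡ 1 (mod 520). Apply the extended Euclidean algorithm:
520 = 47·11 + 3
11 = 3·3 + 2
3 = 1·2 + 1
2 = 2·1 + 0
Back-substitute:
1 = 3 − 2
1 = −11 + 4·3
1 = 4·520 − 189·11
So 11·(-189) ≡ 1 (mod 520), hence d ≡ -189 ≡ 331 (mod 520).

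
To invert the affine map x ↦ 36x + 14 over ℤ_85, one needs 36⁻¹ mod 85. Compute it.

Extended Euclidean algorithm:
85 = 2×36 + 13
36 = 2×13 + 10
13 = 1×10 + 3
10 = 3×3 + 1
3 = 3×1 + 0
The gcd is 1. Working backward:
1 = 10 − 3·3
1 = −3·13 + 4·10
1 = 4·36 − 11·13
1 = −11·85 + 26·36
So 36·26 ≡ 1 (mod 85).

26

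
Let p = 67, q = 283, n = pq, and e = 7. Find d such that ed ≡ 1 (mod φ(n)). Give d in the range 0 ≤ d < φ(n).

2659

φ(n) = (p−1)(q−1) = 66·282 = 18612.
Need d with 7·d ≡ 1 (mod 18612). Apply the extended Euclidean algorithm:
18612 = 2658×7 + 6
7 = 1×6 + 1
6 = 6×1 + 0
Back-substitute:
1 = 7 − 6
1 = −18612 + 2659·7
So 7·2659 ≡ 1 (mod 18612), hence d = 2659.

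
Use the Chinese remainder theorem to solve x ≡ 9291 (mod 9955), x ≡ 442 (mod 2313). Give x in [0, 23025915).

Write x = 9291 + 9955·k. Then 9955·k ≡ 442 − 9291 ≡ 403 (mod 2313).
Need 9955⁻¹ mod 2313. Extended Euclid on (2313, 703):
2313 = 3·703 + 204
703 = 3·204 + 91
204 = 2·91 + 22
91 = 4·22 + 3
22 = 7·3 + 1
3 = 3·1 + 0
Back-substitute:
1 = 22 − 7·3
1 = −7·91 + 29·22
1 = 29·204 − 65·91
1 = −65·703 + 224·204
1 = 224·2313 − 737·703
9955⁻¹ ≡ 1576 (mod 2313), so k ≡ 1576·403 ≡ 1366 (mod 2313).
x = 9291 + 9955·1366 = 13607821.

13607821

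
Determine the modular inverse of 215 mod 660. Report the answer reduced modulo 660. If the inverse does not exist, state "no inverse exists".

no inverse exists

Compute gcd(215, 660):
660 = 3*215 + 15
215 = 14*15 + 5
15 = 3*5 + 0
The gcd is 5, not 1, hence no inverse exists.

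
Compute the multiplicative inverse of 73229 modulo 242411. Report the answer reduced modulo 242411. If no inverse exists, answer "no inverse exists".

no inverse exists

Euclidean algorithm on 242411, 73229:
242411 = 3×73229 + 22724
73229 = 3×22724 + 5057
22724 = 4×5057 + 2496
5057 = 2×2496 + 65
2496 = 38×65 + 26
65 = 2×26 + 13
26 = 2×13 + 0
Since gcd = 13 > 1, 73229 is not a unit mod 242411.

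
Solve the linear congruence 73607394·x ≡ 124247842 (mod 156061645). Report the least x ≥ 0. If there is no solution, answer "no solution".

68027173

First find gcd(73607394, 156061645):
156061645 = 2·73607394 + 8846857
73607394 = 8·8846857 + 2832538
8846857 = 3·2832538 + 349243
2832538 = 8·349243 + 38594
349243 = 9·38594 + 1897
38594 = 20·1897 + 654
1897 = 2·654 + 589
654 = 1·589 + 65
589 = 9·65 + 4
65 = 16·4 + 1
4 = 4·1 + 0
gcd = 1, so a unique solution mod 156061645 exists.
Back-substitute for the Bézout coefficients:
1 = 65 − 16·4
1 = −16·589 + 145·65
1 = 145·654 − 161·589
1 = −161·1897 + 467·654
1 = 467·38594 − 9501·1897
1 = −9501·349243 + 85976·38594
1 = 85976·2832538 − 697309·349243
1 = −697309·8846857 + 2177903·2832538
1 = 2177903·73607394 − 18120533·8846857
1 = −18120533·156061645 + 38418969·73607394
So 73607394·(38418969) ≡ 1 (mod 156061645), giving 73607394⁻¹ ≡ 38418969.
x ≡ 73607394⁻¹·124247842 ≡ 38418969·124247842 ≡ 68027173 (mod 156061645).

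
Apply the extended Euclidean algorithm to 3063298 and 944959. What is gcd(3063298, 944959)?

1

Apply Euclid's algorithm to 3063298 and 944959:
3063298 = 3·944959 + 228421
944959 = 4·228421 + 31275
228421 = 7·31275 + 9496
31275 = 3·9496 + 2787
9496 = 3·2787 + 1135
2787 = 2·1135 + 517
1135 = 2·517 + 101
517 = 5·101 + 12
101 = 8·12 + 5
12 = 2·5 + 2
5 = 2·2 + 1
2 = 2·1 + 0
gcd(3063298, 944959) = 1.
Express as a combination:
1 = 5 − 2·2
1 = −2·12 + 5·5
1 = 5·101 − 42·12
1 = −42·517 + 215·101
1 = 215·1135 − 472·517
1 = −472·2787 + 1159·1135
1 = 1159·9496 − 3949·2787
1 = −3949·31275 + 13006·9496
1 = 13006·228421 − 94991·31275
1 = −94991·944959 + 392970·228421
1 = 392970·3063298 − 1273901·944959
So 1 = (392970)·3063298 + (-1273901)·944959.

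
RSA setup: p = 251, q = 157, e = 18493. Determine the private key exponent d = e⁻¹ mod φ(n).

4357

φ(n) = (p−1)(q−1) = 250·156 = 39000.
Need d with 18493·d ≡ 1 (mod 39000). Apply the extended Euclidean algorithm:
39000 = 2×18493 + 2014
18493 = 9×2014 + 367
2014 = 5×367 + 179
367 = 2×179 + 9
179 = 19×9 + 8
9 = 1×8 + 1
8 = 8×1 + 0
Back-substitute:
1 = 9 − 8
1 = −179 + 20·9
1 = 20·367 − 41·179
1 = −41·2014 + 225·367
1 = 225·18493 − 2066·2014
1 = −2066·39000 + 4357·18493
So 18493·4357 ≡ 1 (mod 39000), hence d = 4357.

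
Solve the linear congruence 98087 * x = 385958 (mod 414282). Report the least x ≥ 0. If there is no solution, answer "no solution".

no solution

gcd(98087, 414282):
414282 = 4*98087 + 21934
98087 = 4*21934 + 10351
21934 = 2*10351 + 1232
10351 = 8*1232 + 495
1232 = 2*495 + 242
495 = 2*242 + 11
242 = 22*11 + 0
gcd = 11, but 11 ∤ 385958, so the congruence has no solution.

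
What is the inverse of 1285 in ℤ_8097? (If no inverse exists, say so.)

Run Euclid on (8097, 1285):
8097 = 6×1285 + 387
1285 = 3×387 + 124
387 = 3×124 + 15
124 = 8×15 + 4
15 = 3×4 + 3
4 = 1×3 + 1
3 = 3×1 + 0
The gcd is 1. Working backward:
1 = 4 − 3
1 = −15 + 4·4
1 = 4·124 − 33·15
1 = −33·387 + 103·124
1 = 103·1285 − 342·387
1 = −342·8097 + 2155·1285
So 1285·2155 ≡ 1 (mod 8097).

2155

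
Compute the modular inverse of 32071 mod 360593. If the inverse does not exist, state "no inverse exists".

Extended Euclidean algorithm:
360593 = 11·32071 + 7812
32071 = 4·7812 + 823
7812 = 9·823 + 405
823 = 2·405 + 13
405 = 31·13 + 2
13 = 6·2 + 1
2 = 2·1 + 0
Since gcd(32071, 360593) = 1, back-substitute to write 1 as a combination:
1 = 13 − 6·2
1 = −6·405 + 187·13
1 = 187·823 − 380·405
1 = −380·7812 + 3607·823
1 = 3607·32071 − 14808·7812
1 = −14808·360593 + 166495·32071
So 32071·166495 ≡ 1 (mod 360593).

166495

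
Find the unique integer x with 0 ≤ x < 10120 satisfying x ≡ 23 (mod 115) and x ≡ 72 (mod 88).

Write x = 23 + 115·k. Then 115·k ≡ 72 − 23 ≡ 49 (mod 88).
Need 115⁻¹ mod 88. Extended Euclid on (88, 27):
88 = 3*27 + 7
27 = 3*7 + 6
7 = 1*6 + 1
6 = 6*1 + 0
Back-substitute:
1 = 7 − 6
1 = −27 + 4·7
1 = 4·88 − 13·27
115⁻¹ ≡ 75 (mod 88), so k ≡ 75·49 ≡ 67 (mod 88).
x = 23 + 115·67 = 7728.

7728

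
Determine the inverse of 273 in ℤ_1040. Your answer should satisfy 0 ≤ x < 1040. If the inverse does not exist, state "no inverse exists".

no inverse exists

Compute gcd(273, 1040):
1040 = 3×273 + 221
273 = 1×221 + 52
221 = 4×52 + 13
52 = 4×13 + 0
The gcd is 13, not 1, hence no inverse exists.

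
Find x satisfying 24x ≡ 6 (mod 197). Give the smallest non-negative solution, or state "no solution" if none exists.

148

First find gcd(24, 197):
197 = 8×24 + 5
24 = 4×5 + 4
5 = 1×4 + 1
4 = 4×1 + 0
gcd = 1, so a unique solution mod 197 exists.
Back-substitute for the Bézout coefficients:
1 = 5 − 4
1 = −24 + 5·5
1 = 5·197 − 41·24
So 24·(-41) ≡ 1 (mod 197), giving 24⁻¹ ≡ 156.
x ≡ 24⁻¹·6 ≡ 156·6 ≡ 148 (mod 197).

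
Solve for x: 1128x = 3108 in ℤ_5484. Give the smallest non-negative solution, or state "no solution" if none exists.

First find gcd(1128, 5484):
5484 = 4*1128 + 972
1128 = 1*972 + 156
972 = 6*156 + 36
156 = 4*36 + 12
36 = 3*12 + 0
gcd = 12 and 12 | 3108, so solutions exist. Divide through by 12: 94x ≡ 259 (mod 457).
Now find 94⁻¹ mod 457:
457 = 4*94 + 81
94 = 1*81 + 13
81 = 6*13 + 3
13 = 4*3 + 1
3 = 3*1 + 0
Back-substitute:
1 = 13 − 4·3
1 = −4·81 + 25·13
1 = 25·94 − 29·81
1 = −29·457 + 141·94
So 94⁻¹ ≡ 141 (mod 457).
Then x ≡ 141·259 ≡ 416 (mod 457); the smallest non-negative solution is x = 416.

416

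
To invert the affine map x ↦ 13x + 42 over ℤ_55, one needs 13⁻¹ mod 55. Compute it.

17

Extended Euclidean algorithm:
55 = 4×13 + 3
13 = 4×3 + 1
3 = 3×1 + 0
gcd = 1, so the inverse exists. Back-substitute:
1 = 13 − 4·3
1 = −4·55 + 17·13
So 13·17 ≡ 1 (mod 55).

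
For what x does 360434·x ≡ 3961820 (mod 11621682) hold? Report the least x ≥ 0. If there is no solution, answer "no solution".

First find gcd(360434, 11621682):
11621682 = 32·360434 + 87794
360434 = 4·87794 + 9258
87794 = 9·9258 + 4472
9258 = 2·4472 + 314
4472 = 14·314 + 76
314 = 4·76 + 10
76 = 7·10 + 6
10 = 1·6 + 4
6 = 1·4 + 2
4 = 2·2 + 0
gcd = 2 and 2 | 3961820, so solutions exist. Divide through by 2: 180217x ≡ 1980910 (mod 5810841).
Now find 180217⁻¹ mod 5810841:
5810841 = 32*180217 + 43897
180217 = 4*43897 + 4629
43897 = 9*4629 + 2236
4629 = 2*2236 + 157
2236 = 14*157 + 38
157 = 4*38 + 5
38 = 7*5 + 3
5 = 1*3 + 2
3 = 1*2 + 1
2 = 2*1 + 0
Back-substitute:
1 = 3 − 2
1 = −5 + 2·3
1 = 2·38 − 15·5
1 = −15·157 + 62·38
1 = 62·2236 − 883·157
1 = −883·4629 + 1828·2236
1 = 1828·43897 − 17335·4629
1 = −17335·180217 + 71168·43897
1 = 71168·5810841 − 2294711·180217
So 180217·(-2294711) ≡ 1 (mod 5810841), i.e. 180217⁻¹ ≡ 3516130.
Then x ≡ 3516130·1980910 ≡ 1567855 (mod 5810841); the smallest non-negative solution is x = 1567855.

1567855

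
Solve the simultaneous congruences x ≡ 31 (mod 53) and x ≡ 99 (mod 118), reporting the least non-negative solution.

1515

Write x = 31 + 53·k. Then 53·k ≡ 99 − 31 ≡ 68 (mod 118).
Need 53⁻¹ mod 118. Extended Euclid on (118, 53):
118 = 2×53 + 12
53 = 4×12 + 5
12 = 2×5 + 2
5 = 2×2 + 1
2 = 2×1 + 0
Back-substitute:
1 = 5 − 2·2
1 = −2·12 + 5·5
1 = 5·53 − 22·12
1 = −22·118 + 49·53
53⁻¹ ≡ 49 (mod 118), so k ≡ 49·68 ≡ 28 (mod 118).
x = 31 + 53·28 = 1515.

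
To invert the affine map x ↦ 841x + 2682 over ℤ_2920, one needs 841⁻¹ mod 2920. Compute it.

gcd(2920, 841) by repeated division:
2920 = 3×841 + 397
841 = 2×397 + 47
397 = 8×47 + 21
47 = 2×21 + 5
21 = 4×5 + 1
5 = 5×1 + 0
The gcd is 1. Working backward:
1 = 21 − 4·5
1 = −4·47 + 9·21
1 = 9·397 − 76·47
1 = −76·841 + 161·397
1 = 161·2920 − 559·841
Thus 841·(-559) ≡ 1 (mod 2920); reducing, -559 mod 2920 = 2361.

2361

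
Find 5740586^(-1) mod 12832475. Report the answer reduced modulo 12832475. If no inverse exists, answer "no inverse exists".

4142716

Apply the Euclidean algorithm to 12832475 and 5740586:
12832475 = 2·5740586 + 1351303
5740586 = 4·1351303 + 335374
1351303 = 4·335374 + 9807
335374 = 34·9807 + 1936
9807 = 5·1936 + 127
1936 = 15·127 + 31
127 = 4·31 + 3
31 = 10·3 + 1
3 = 3·1 + 0
The gcd is 1. Working backward:
1 = 31 − 10·3
1 = −10·127 + 41·31
1 = 41·1936 − 625·127
1 = −625·9807 + 3166·1936
1 = 3166·335374 − 108269·9807
1 = −108269·1351303 + 436242·335374
1 = 436242·5740586 − 1853237·1351303
1 = −1853237·12832475 + 4142716·5740586
So 5740586·4142716 ≡ 1 (mod 12832475).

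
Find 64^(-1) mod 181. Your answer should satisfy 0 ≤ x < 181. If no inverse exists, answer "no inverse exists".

99

gcd(181, 64) by repeated division:
181 = 2×64 + 53
64 = 1×53 + 11
53 = 4×11 + 9
11 = 1×9 + 2
9 = 4×2 + 1
2 = 2×1 + 0
The gcd is 1. Working backward:
1 = 9 − 4·2
1 = −4·11 + 5·9
1 = 5·53 − 24·11
1 = −24·64 + 29·53
1 = 29·181 − 82·64
Hence 64⁻¹ ≡ -82 ≡ 99 (mod 181).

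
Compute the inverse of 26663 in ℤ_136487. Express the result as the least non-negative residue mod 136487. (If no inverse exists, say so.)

no inverse exists

Euclidean algorithm on 136487, 26663:
136487 = 5×26663 + 3172
26663 = 8×3172 + 1287
3172 = 2×1287 + 598
1287 = 2×598 + 91
598 = 6×91 + 52
91 = 1×52 + 39
52 = 1×39 + 13
39 = 3×13 + 0
gcd(26663, 136487) = 13 ≠ 1, so 26663 has no multiplicative inverse modulo 136487.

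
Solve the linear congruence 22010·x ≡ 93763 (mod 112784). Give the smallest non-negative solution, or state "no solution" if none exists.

gcd(22010, 112784):
112784 = 5*22010 + 2734
22010 = 8*2734 + 138
2734 = 19*138 + 112
138 = 1*112 + 26
112 = 4*26 + 8
26 = 3*8 + 2
8 = 4*2 + 0
gcd = 2, but 2 ∤ 93763, so the congruence has no solution.

no solution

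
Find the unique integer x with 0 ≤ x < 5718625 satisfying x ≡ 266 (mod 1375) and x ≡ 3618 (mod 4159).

Write x = 266 + 1375·k. Then 1375·k ≡ 3618 − 266 ≡ 3352 (mod 4159).
Need 1375⁻¹ mod 4159. Extended Euclid on (4159, 1375):
4159 = 3·1375 + 34
1375 = 40·34 + 15
34 = 2·15 + 4
15 = 3·4 + 3
4 = 1·3 + 1
3 = 3·1 + 0
Back-substitute:
1 = 4 − 3
1 = −15 + 4·4
1 = 4·34 − 9·15
1 = −9·1375 + 364·34
1 = 364·4159 − 1101·1375
1375⁻¹ ≡ 3058 (mod 4159), so k ≡ 3058·3352 ≡ 2640 (mod 4159).
x = 266 + 1375·2640 = 3630266.

3630266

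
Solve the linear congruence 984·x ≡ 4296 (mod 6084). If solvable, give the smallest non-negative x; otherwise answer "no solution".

First find gcd(984, 6084):
6084 = 6×984 + 180
984 = 5×180 + 84
180 = 2×84 + 12
84 = 7×12 + 0
gcd = 12 and 12 | 4296, so solutions exist. Divide through by 12: 82x ≡ 358 (mod 507).
Now find 82⁻¹ mod 507:
507 = 6*82 + 15
82 = 5*15 + 7
15 = 2*7 + 1
7 = 7*1 + 0
Back-substitute:
1 = 15 − 2·7
1 = −2·82 + 11·15
1 = 11·507 − 68·82
So 82·(-68) ≡ 1 (mod 507), i.e. 82⁻¹ ≡ 439.
Then x ≡ 439·358 ≡ 499 (mod 507); the smallest non-negative solution is x = 499.

499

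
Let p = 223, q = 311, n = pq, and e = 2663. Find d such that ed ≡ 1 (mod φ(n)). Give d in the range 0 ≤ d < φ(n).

54167

φ(n) = (p−1)(q−1) = 222·310 = 68820.
Need d with 2663·d ≡ 1 (mod 68820). Apply the extended Euclidean algorithm:
68820 = 25×2663 + 2245
2663 = 1×2245 + 418
2245 = 5×418 + 155
418 = 2×155 + 108
155 = 1×108 + 47
108 = 2×47 + 14
47 = 3×14 + 5
14 = 2×5 + 4
5 = 1×4 + 1
4 = 4×1 + 0
Back-substitute:
1 = 5 − 4
1 = −14 + 3·5
1 = 3·47 − 10·14
1 = −10·108 + 23·47
1 = 23·155 − 33·108
1 = −33·418 + 89·155
1 = 89·2245 − 478·418
1 = −478·2663 + 567·2245
1 = 567·68820 − 14653·2663
So 2663·(-14653) ≡ 1 (mod 68820), hence d ≡ -14653 ≡ 54167 (mod 68820).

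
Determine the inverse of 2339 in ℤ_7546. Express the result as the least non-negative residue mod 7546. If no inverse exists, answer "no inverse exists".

6091

gcd(7546, 2339) by repeated division:
7546 = 3·2339 + 529
2339 = 4·529 + 223
529 = 2·223 + 83
223 = 2·83 + 57
83 = 1·57 + 26
57 = 2·26 + 5
26 = 5·5 + 1
5 = 5·1 + 0
The gcd is 1. Working backward:
1 = 26 − 5·5
1 = −5·57 + 11·26
1 = 11·83 − 16·57
1 = −16·223 + 43·83
1 = 43·529 − 102·223
1 = −102·2339 + 451·529
1 = 451·7546 − 1455·2339
Hence 2339⁻¹ ≡ -1455 ≡ 6091 (mod 7546).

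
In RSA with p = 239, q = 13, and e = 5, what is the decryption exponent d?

φ(n) = (p−1)(q−1) = 238·12 = 2856.
Need d with 5·d ≡ 1 (mod 2856). Apply the extended Euclidean algorithm:
2856 = 571*5 + 1
5 = 5*1 + 0
Back-substitute:
1 = 2856 − 571·5
So 5·(-571) ≡ 1 (mod 2856), hence d ≡ -571 ≡ 2285 (mod 2856).

2285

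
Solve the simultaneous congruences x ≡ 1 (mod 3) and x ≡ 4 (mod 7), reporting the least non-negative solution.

Write x = 1 + 3·k. Then 3·k ≡ 4 − 1 ≡ 3 (mod 7).
Need 3⁻¹ mod 7. Extended Euclid on (7, 3):
7 = 2*3 + 1
3 = 3*1 + 0
Back-substitute:
1 = 7 − 2·3
3⁻¹ ≡ 5 (mod 7), so k ≡ 5·3 ≡ 1 (mod 7).
x = 1 + 3·1 = 4.

4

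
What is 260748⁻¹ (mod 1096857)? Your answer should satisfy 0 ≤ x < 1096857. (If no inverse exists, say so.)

no inverse exists

Compute gcd(260748, 1096857):
1096857 = 4*260748 + 53865
260748 = 4*53865 + 45288
53865 = 1*45288 + 8577
45288 = 5*8577 + 2403
8577 = 3*2403 + 1368
2403 = 1*1368 + 1035
1368 = 1*1035 + 333
1035 = 3*333 + 36
333 = 9*36 + 9
36 = 4*9 + 0
Since gcd = 9 > 1, 260748 is not a unit mod 1096857.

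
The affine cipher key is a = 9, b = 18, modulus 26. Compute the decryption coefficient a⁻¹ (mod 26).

3

Extended Euclidean algorithm:
26 = 2·9 + 8
9 = 1·8 + 1
8 = 8·1 + 0
gcd = 1, so the inverse exists. Back-substitute:
1 = 9 − 8
1 = −26 + 3·9
So 9·3 ≡ 1 (mod 26).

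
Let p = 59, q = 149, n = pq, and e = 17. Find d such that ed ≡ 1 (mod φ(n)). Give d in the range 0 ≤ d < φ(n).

φ(n) = (p−1)(q−1) = 58·148 = 8584.
Need d with 17·d ≡ 1 (mod 8584). Apply the extended Euclidean algorithm:
8584 = 504×17 + 16
17 = 1×16 + 1
16 = 16×1 + 0
Back-substitute:
1 = 17 − 16
1 = −8584 + 505·17
So 17·505 ≡ 1 (mod 8584), hence d = 505.

505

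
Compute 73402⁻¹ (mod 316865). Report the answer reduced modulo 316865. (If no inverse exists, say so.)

241903

Extended Euclidean algorithm:
316865 = 4×73402 + 23257
73402 = 3×23257 + 3631
23257 = 6×3631 + 1471
3631 = 2×1471 + 689
1471 = 2×689 + 93
689 = 7×93 + 38
93 = 2×38 + 17
38 = 2×17 + 4
17 = 4×4 + 1
4 = 4×1 + 0
gcd = 1, so the inverse exists. Back-substitute:
1 = 17 − 4·4
1 = −4·38 + 9·17
1 = 9·93 − 22·38
1 = −22·689 + 163·93
1 = 163·1471 − 348·689
1 = −348·3631 + 859·1471
1 = 859·23257 − 5502·3631
1 = −5502·73402 + 17365·23257
1 = 17365·316865 − 74962·73402
Hence 73402⁻¹ ≡ -74962 ≡ 241903 (mod 316865).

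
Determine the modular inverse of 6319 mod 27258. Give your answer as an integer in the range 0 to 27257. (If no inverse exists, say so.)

gcd(27258, 6319) by repeated division:
27258 = 4·6319 + 1982
6319 = 3·1982 + 373
1982 = 5·373 + 117
373 = 3·117 + 22
117 = 5·22 + 7
22 = 3·7 + 1
7 = 7·1 + 0
gcd = 1, so the inverse exists. Back-substitute:
1 = 22 − 3·7
1 = −3·117 + 16·22
1 = 16·373 − 51·117
1 = −51·1982 + 271·373
1 = 271·6319 − 864·1982
1 = −864·27258 + 3727·6319
So 6319·3727 ≡ 1 (mod 27258).

3727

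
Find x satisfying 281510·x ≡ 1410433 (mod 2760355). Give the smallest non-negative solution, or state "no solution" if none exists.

gcd(281510, 2760355):
2760355 = 9*281510 + 226765
281510 = 1*226765 + 54745
226765 = 4*54745 + 7785
54745 = 7*7785 + 250
7785 = 31*250 + 35
250 = 7*35 + 5
35 = 7*5 + 0
gcd = 5, but 5 ∤ 1410433, so the congruence has no solution.

no solution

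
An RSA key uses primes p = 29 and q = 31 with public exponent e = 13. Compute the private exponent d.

φ(n) = (p−1)(q−1) = 28·30 = 840.
Need d with 13·d ≡ 1 (mod 840). Apply the extended Euclidean algorithm:
840 = 64*13 + 8
13 = 1*8 + 5
8 = 1*5 + 3
5 = 1*3 + 2
3 = 1*2 + 1
2 = 2*1 + 0
Back-substitute:
1 = 3 − 2
1 = −5 + 2·3
1 = 2·8 − 3·5
1 = −3·13 + 5·8
1 = 5·840 − 323·13
So 13·(-323) ≡ 1 (mod 840), hence d ≡ -323 ≡ 517 (mod 840).

517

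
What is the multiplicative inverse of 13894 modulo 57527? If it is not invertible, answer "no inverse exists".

13593

gcd(57527, 13894) by repeated division:
57527 = 4*13894 + 1951
13894 = 7*1951 + 237
1951 = 8*237 + 55
237 = 4*55 + 17
55 = 3*17 + 4
17 = 4*4 + 1
4 = 4*1 + 0
The gcd is 1. Working backward:
1 = 17 − 4·4
1 = −4·55 + 13·17
1 = 13·237 − 56·55
1 = −56·1951 + 461·237
1 = 461·13894 − 3283·1951
1 = −3283·57527 + 13593·13894
So 13894·13593 ≡ 1 (mod 57527).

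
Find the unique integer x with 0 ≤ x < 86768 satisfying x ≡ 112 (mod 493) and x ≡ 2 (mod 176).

76034

Write x = 112 + 493·k. Then 493·k ≡ 2 − 112 ≡ 66 (mod 176).
Need 493⁻¹ mod 176. Extended Euclid on (176, 141):
176 = 1×141 + 35
141 = 4×35 + 1
35 = 35×1 + 0
Back-substitute:
1 = 141 − 4·35
1 = −4·176 + 5·141
493⁻¹ ≡ 5 (mod 176), so k ≡ 5·66 ≡ 154 (mod 176).
x = 112 + 493·154 = 76034.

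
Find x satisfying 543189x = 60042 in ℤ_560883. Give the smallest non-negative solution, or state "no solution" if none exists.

First find gcd(543189, 560883):
560883 = 1·543189 + 17694
543189 = 30·17694 + 12369
17694 = 1·12369 + 5325
12369 = 2·5325 + 1719
5325 = 3·1719 + 168
1719 = 10·168 + 39
168 = 4·39 + 12
39 = 3·12 + 3
12 = 4·3 + 0
gcd = 3 and 3 | 60042, so solutions exist. Divide through by 3: 181063x ≡ 20014 (mod 186961).
Now find 181063⁻¹ mod 186961:
186961 = 1×181063 + 5898
181063 = 30×5898 + 4123
5898 = 1×4123 + 1775
4123 = 2×1775 + 573
1775 = 3×573 + 56
573 = 10×56 + 13
56 = 4×13 + 4
13 = 3×4 + 1
4 = 4×1 + 0
Back-substitute:
1 = 13 − 3·4
1 = −3·56 + 13·13
1 = 13·573 − 133·56
1 = −133·1775 + 412·573
1 = 412·4123 − 957·1775
1 = −957·5898 + 1369·4123
1 = 1369·181063 − 42027·5898
1 = −42027·186961 + 43396·181063
So 181063⁻¹ ≡ 43396 (mod 186961).
Then x ≡ 43396·20014 ≡ 93699 (mod 186961); the smallest non-negative solution is x = 93699.

93699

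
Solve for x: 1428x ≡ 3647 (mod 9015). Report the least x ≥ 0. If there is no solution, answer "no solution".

no solution

gcd(1428, 9015):
9015 = 6×1428 + 447
1428 = 3×447 + 87
447 = 5×87 + 12
87 = 7×12 + 3
12 = 4×3 + 0
gcd = 3, but 3 ∤ 3647, so the congruence has no solution.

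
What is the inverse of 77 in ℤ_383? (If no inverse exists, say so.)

Run Euclid on (383, 77):
383 = 4·77 + 75
77 = 1·75 + 2
75 = 37·2 + 1
2 = 2·1 + 0
gcd = 1, so the inverse exists. Back-substitute:
1 = 75 − 37·2
1 = −37·77 + 38·75
1 = 38·383 − 189·77
So 77·(-189) ≡ 1 (mod 383), and -189 ≡ 194 (mod 383).

194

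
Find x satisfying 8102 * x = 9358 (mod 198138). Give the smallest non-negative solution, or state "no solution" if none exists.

65126

First find gcd(8102, 198138):
198138 = 24*8102 + 3690
8102 = 2*3690 + 722
3690 = 5*722 + 80
722 = 9*80 + 2
80 = 40*2 + 0
gcd = 2 and 2 | 9358, so solutions exist. Divide through by 2: 4051x ≡ 4679 (mod 99069).
Now find 4051⁻¹ mod 99069:
99069 = 24×4051 + 1845
4051 = 2×1845 + 361
1845 = 5×361 + 40
361 = 9×40 + 1
40 = 40×1 + 0
Back-substitute:
1 = 361 − 9·40
1 = −9·1845 + 46·361
1 = 46·4051 − 101·1845
1 = −101·99069 + 2470·4051
So 4051⁻¹ ≡ 2470 (mod 99069).
Then x ≡ 2470·4679 ≡ 65126 (mod 99069); the smallest non-negative solution is x = 65126.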